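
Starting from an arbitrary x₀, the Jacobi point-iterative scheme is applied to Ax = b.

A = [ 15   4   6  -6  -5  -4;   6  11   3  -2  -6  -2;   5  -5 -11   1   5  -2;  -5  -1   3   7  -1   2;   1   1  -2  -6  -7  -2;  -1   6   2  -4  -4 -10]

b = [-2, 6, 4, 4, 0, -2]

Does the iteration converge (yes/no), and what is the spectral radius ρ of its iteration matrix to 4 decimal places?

Write A = D+L+U with D = diag(15, 11, -11, 7, -7, -10).
Jacobi T = -D⁻¹(L+U): T[3,5] = -(2)/(7) = -0.2857; T[3,3] = 0.
  T[0,:] = [+0.0000  -0.2667  -0.4000  +0.4000  +0.3333  +0.2667]
  T[1,:] = [-0.5455  +0.0000  -0.2727  +0.1818  +0.5455  +0.1818]
  T[2,:] = [+0.4545  -0.4545  +0.0000  +0.0909  +0.4545  -0.1818]
  T[3,:] = [+0.7143  +0.1429  -0.4286  +0.0000  +0.1429  -0.2857]
  T[4,:] = [+0.1429  +0.1429  -0.2857  -0.8571  +0.0000  -0.2857]
  T[5,:] = [-0.1000  +0.6000  +0.2000  -0.4000  -0.4000  +0.0000]
moduli |λ_i(T)| = 1.2666, 0.6428, 0.6428, 0.6056, 0.6056, 0.1481.
ρ = 1.2666; 1.2666 > 1, so it fails to converge.

no, ρ = 1.2666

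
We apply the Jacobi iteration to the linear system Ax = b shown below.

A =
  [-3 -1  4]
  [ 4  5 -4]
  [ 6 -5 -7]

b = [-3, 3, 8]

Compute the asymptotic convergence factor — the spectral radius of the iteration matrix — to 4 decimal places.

Split A = D + L + U, D = diag(-3, 5, -7).
T_J = -D⁻¹(L+U): T[1,0] = -(4)/(5) = -0.8000; T[1,1] = 0.
  T[0,:] = [+0.0000 -0.3333 +1.3333]
  T[1,:] = [-0.8000 +0.0000 +0.8000]
  T[2,:] = [+0.8571 -0.7143 +0.0000]
|eigenvalues of T|: 1.1424, 0.6833, 0.6833.
spectral radius ρ = 1.1424; 1.1424 > 1, so it fails to converge.

1.1424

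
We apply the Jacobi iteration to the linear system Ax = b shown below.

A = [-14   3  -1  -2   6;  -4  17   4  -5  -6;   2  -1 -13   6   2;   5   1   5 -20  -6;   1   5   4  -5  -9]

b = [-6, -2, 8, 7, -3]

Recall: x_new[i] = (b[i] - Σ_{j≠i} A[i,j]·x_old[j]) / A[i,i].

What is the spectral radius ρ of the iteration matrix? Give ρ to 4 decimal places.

0.9043

Diagonal D = diag(-14, 17, -13, -20, -9); L, U strict lower/upper.
Jacobi: T = -D⁻¹(L+U), T[3,2] = -(5)/(-20) = +0.2500; T[3,3] = 0.
  T[0,:] = [+0.0000  +0.2143  -0.0714  -0.1429  +0.4286]
  T[1,:] = [+0.2353  +0.0000  -0.2353  +0.2941  +0.3529]
  T[2,:] = [+0.1538  -0.0769  +0.0000  +0.4615  +0.1538]
  T[3,:] = [+0.2500  +0.0500  +0.2500  +0.0000  -0.3000]
  T[4,:] = [+0.1111  +0.5556  +0.4444  -0.5556  +0.0000]
|roots of det(T-λI)|: 0.9043, 0.6450, 0.2304, 0.1151, 0.1151.
ρ = 0.9043; 0.9043 < 1: convergent.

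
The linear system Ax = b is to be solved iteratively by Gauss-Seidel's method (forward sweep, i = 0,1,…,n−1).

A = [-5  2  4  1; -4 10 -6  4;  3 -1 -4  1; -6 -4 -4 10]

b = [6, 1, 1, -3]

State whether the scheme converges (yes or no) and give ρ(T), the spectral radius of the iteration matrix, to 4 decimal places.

Diagonal D = diag(-5, 10, -4, 10); L, U strict lower/upper.
Gauss-Seidel: T = -(D+L)⁻¹U, row 0 first, T[0,2] = -(4)/(-5) = +0.8000; later rows by forward substitution.
  T[0,:] = [+0.0000  +0.4000  +0.8000  +0.2000]
  T[1,:] = [+0.0000  +0.1600  +0.9200  -0.3200]
  T[2,:] = [+0.0000  +0.2600  +0.3700  +0.4800]
  T[3,:] = [+0.0000  +0.4080  +0.9960  +0.1840]
|λ(T)| sorted: 1.1248, 0.3062, 0.1045, 0.0000.
ρ = 1.1248; 1.1248 > 1, so it fails to converge.

no, ρ = 1.1248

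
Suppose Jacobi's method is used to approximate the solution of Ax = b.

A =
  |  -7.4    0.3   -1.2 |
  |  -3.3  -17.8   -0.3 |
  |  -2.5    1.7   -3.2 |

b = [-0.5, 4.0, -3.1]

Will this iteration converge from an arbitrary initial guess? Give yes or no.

A = D + L + U where D = diag(-7.4, -17.8, -3.2).
Jacobi: T = -D⁻¹(L+U), T[1,0] = -(-3.3)/(-17.8) = -0.1854; T[1,1] = 0.
  T[0,:] = [+0.0000 +0.0405 -0.1622]
  T[1,:] = [-0.1854 +0.0000 -0.0169]
  T[2,:] = [-0.7812 +0.5312 +0.0000]
|λ(T)| sorted: 0.3905, 0.2056, 0.2056.
ρ(T) = max|λ| = 0.3905; 0.3905 < 1 ⇒ converges.

yes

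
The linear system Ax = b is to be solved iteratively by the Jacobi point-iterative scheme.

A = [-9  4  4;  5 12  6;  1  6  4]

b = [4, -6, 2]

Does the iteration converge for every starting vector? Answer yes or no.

Write A = D+L+U with D = diag(-9, 12, 4).
Jacobi: T = -D⁻¹(L+U), T[2,0] = -(1)/(4) = -0.2500; T[2,2] = 0.
  T[0,:] = [+0.0000 +0.4444 +0.4444]
  T[1,:] = [-0.4167 +0.0000 -0.5000]
  T[2,:] = [-0.2500 -1.5000 +0.0000]
|roots of det(T-λI)|: 0.9064, 0.6064, 0.6064.
spectral radius ρ = 0.9064; 0.9064 < 1: convergent.

yes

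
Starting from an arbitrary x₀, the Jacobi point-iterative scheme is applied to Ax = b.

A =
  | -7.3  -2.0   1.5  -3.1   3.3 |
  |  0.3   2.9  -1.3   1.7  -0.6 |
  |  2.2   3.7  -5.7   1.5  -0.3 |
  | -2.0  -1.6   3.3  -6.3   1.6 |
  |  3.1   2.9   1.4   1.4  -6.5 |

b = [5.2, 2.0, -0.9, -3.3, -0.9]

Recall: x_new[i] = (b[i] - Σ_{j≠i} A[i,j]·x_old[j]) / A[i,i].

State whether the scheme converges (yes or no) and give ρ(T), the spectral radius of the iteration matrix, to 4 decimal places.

no, ρ = 1.2821

Write A = D+L+U with D = diag(-7.3, 2.9, -5.7, -6.3, -6.5).
T_J = -D⁻¹(L+U): T[1,4] = -(-0.6)/(2.9) = +0.2069; T[1,1] = 0.
  T[0,:] = [+0.0000, -0.2740, +0.2055, -0.4247, +0.4521]
  T[1,:] = [-0.1034, +0.0000, +0.4483, -0.5862, +0.2069]
  T[2,:] = [+0.3860, +0.6491, +0.0000, +0.2632, -0.0526]
  T[3,:] = [-0.3175, -0.2540, +0.5238, +0.0000, +0.2540]
  T[4,:] = [+0.4769, +0.4462, +0.2154, +0.2154, +0.0000]
|eigenvalues of T|: 1.2821, 0.5266, 0.5266, 0.4197, 0.1629.
ρ(T) = max|λ| = 1.2821; 1.2821 > 1, so it fails to converge.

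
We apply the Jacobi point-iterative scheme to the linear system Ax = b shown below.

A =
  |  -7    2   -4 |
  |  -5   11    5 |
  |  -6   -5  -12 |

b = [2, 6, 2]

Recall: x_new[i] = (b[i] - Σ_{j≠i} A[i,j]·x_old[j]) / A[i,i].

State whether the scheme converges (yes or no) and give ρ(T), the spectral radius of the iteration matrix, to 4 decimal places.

yes, ρ = 0.8937

Let D = diag(-7, 11, -12); L, U the strict triangles.
Jacobi T = -D⁻¹(L+U): T[1,2] = -(5)/(11) = -0.4545; T[1,1] = 0.
  T[0,:] = [+0.0000, +0.2857, -0.5714]
  T[1,:] = [+0.4545, +0.0000, -0.4545]
  T[2,:] = [-0.5000, -0.4167, +0.0000]
|eigenvalues of T|: 0.8937, 0.5239, 0.3699.
ρ = 0.8937; 0.8937 < 1 ⇒ converges.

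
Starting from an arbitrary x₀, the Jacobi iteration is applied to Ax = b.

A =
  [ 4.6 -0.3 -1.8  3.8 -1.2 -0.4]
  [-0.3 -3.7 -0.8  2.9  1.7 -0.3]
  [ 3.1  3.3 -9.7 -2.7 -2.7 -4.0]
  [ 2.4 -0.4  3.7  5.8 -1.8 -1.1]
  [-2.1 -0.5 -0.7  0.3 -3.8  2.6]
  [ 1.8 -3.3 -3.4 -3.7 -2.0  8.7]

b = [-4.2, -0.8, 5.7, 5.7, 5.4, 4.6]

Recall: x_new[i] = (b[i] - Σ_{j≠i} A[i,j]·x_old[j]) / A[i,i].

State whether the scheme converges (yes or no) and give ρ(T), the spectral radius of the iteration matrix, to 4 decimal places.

Diagonal D = diag(4.6, -3.7, -9.7, 5.8, -3.8, 8.7); L, U strict lower/upper.
Jacobi: T = -D⁻¹(L+U), T[1,3] = -(2.9)/(-3.7) = +0.7838; T[1,1] = 0.
  T[0,:] = [+0.0000  +0.0652  +0.3913  -0.8261  +0.2609  +0.0870]
  T[1,:] = [-0.0811  +0.0000  -0.2162  +0.7838  +0.4595  -0.0811]
  T[2,:] = [+0.3196  +0.3402  +0.0000  -0.2784  -0.2784  -0.4124]
  T[3,:] = [-0.4138  +0.0690  -0.6379  +0.0000  +0.3103  +0.1897]
  T[4,:] = [-0.5526  -0.1316  -0.1842  +0.0789  +0.0000  +0.6842]
  T[5,:] = [-0.2069  +0.3793  +0.3908  +0.4253  +0.2299  +0.0000]
|roots of det(T-λI)|: 1.1287, 0.7074, 0.6843, 0.6843, 0.2962, 0.1657.
ρ(T) = max|λ| = 1.1287; 1.1287 > 1: divergent.

no, ρ = 1.1287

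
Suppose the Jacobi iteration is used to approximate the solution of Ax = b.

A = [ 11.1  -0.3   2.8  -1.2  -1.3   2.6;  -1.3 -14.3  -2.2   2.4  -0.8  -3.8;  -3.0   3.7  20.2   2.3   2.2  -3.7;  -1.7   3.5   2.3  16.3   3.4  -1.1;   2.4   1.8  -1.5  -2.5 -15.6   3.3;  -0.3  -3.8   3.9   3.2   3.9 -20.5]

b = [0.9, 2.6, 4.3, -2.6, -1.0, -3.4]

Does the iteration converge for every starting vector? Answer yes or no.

yes

Let D = diag(11.1, -14.3, 20.2, 16.3, -15.6, -20.5); L, U the strict triangles.
T_J = -D⁻¹(L+U): T[4,2] = -(-1.5)/(-15.6) = -0.0962; T[4,4] = 0.
  T[0,:] = [+0.0000 +0.0270 -0.2523 +0.1081 +0.1171 -0.2342]
  T[1,:] = [-0.0909 +0.0000 -0.1538 +0.1678 -0.0559 -0.2657]
  T[2,:] = [+0.1485 -0.1832 +0.0000 -0.1139 -0.1089 +0.1832]
  T[3,:] = [+0.1043 -0.2147 -0.1411 +0.0000 -0.2086 +0.0675]
  T[4,:] = [+0.1538 +0.1154 -0.0962 -0.1603 +0.0000 +0.2115]
  T[5,:] = [-0.0146 -0.1854 +0.1902 +0.1561 +0.1902 +0.0000]
|λ(T)| sorted: 0.5078, 0.2891, 0.2891, 0.0932, 0.0932, 0.0553.
spectral radius ρ = 0.5078; 0.5078 < 1 ⇒ converges.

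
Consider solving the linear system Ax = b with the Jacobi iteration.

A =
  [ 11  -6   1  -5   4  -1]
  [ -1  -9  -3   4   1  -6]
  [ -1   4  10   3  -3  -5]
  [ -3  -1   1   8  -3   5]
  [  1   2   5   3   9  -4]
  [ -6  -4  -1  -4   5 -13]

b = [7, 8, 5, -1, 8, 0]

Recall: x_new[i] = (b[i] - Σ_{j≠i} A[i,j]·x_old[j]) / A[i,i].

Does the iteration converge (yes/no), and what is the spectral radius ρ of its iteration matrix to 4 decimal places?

no, ρ = 1.1765

Split A = D + L + U, D = diag(11, -9, 10, 8, 9, -13).
T_J = -D⁻¹(L+U): T[5,3] = -(-4)/(-13) = -0.3077; T[5,5] = 0.
  T[0,:] = [+0.0000, +0.5455, -0.0909, +0.4545, -0.3636, +0.0909]
  T[1,:] = [-0.1111, +0.0000, -0.3333, +0.4444, +0.1111, -0.6667]
  T[2,:] = [+0.1000, -0.4000, +0.0000, -0.3000, +0.3000, +0.5000]
  T[3,:] = [+0.3750, +0.1250, -0.1250, +0.0000, +0.3750, -0.6250]
  T[4,:] = [-0.1111, -0.2222, -0.5556, -0.3333, +0.0000, +0.4444]
  T[5,:] = [-0.4615, -0.3077, -0.0769, -0.3077, +0.3846, +0.0000]
|roots of det(T-λI)|: 1.1765, 0.7089, 0.7089, 0.4140, 0.4140, 0.3647.
spectral radius ρ = 1.1765; 1.1765 > 1, so it fails to converge.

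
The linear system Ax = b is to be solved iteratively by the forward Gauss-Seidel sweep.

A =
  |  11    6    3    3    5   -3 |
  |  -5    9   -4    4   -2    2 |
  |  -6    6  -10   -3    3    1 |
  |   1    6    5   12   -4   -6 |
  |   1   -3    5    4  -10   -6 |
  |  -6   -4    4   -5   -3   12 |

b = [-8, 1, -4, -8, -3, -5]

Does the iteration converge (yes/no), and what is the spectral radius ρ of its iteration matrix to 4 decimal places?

A = D + L + U where D = diag(11, 9, -10, 12, -10, 12).
Gauss-Seidel: T = -(D+L)⁻¹U, row 0 first, T[0,3] = -(3)/(11) = -0.2727; later rows by forward substitution.
  T[0,:] = [+0.0000 -0.5455 -0.2727 -0.2727 -0.4545 +0.2727]
  T[1,:] = [+0.0000 -0.3030 +0.2929 -0.5960 -0.0303 -0.0707]
  T[2,:] = [+0.0000 +0.1455 +0.3394 -0.4939 +0.5545 -0.1061]
  T[3,:] = [+0.0000 +0.1364 -0.2652 +0.5265 +0.1553 +0.5568]
  T[4,:] = [+0.0000 +0.1636 -0.0515 +0.1152 +0.3030 -0.3818]
  T[5,:] = [+0.0000 -0.3245 -0.2752 +0.0778 -0.2818 +0.2847]
|eigenvalues of T|: 1.1235, 0.3729, 0.3513, 0.3513, 0.1407, 0.0000.
ρ = 1.1235; 1.1235 > 1: divergent.

no, ρ = 1.1235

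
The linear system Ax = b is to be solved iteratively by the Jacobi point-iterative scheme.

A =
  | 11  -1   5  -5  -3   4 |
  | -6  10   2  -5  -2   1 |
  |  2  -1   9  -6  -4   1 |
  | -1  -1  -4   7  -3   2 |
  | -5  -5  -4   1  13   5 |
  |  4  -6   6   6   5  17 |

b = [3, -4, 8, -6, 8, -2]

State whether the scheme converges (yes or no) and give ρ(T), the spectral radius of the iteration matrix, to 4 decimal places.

Let D = diag(11, 10, 9, 7, 13, 17); L, U the strict triangles.
T_J = -D⁻¹(L+U): T[1,5] = -(1)/(10) = -0.1000; T[1,1] = 0.
  T[0,:] = [+0.0000  +0.0909  -0.4545  +0.4545  +0.2727  -0.3636]
  T[1,:] = [+0.6000  +0.0000  -0.2000  +0.5000  +0.2000  -0.1000]
  T[2,:] = [-0.2222  +0.1111  +0.0000  +0.6667  +0.4444  -0.1111]
  T[3,:] = [+0.1429  +0.1429  +0.5714  +0.0000  +0.4286  -0.2857]
  T[4,:] = [+0.3846  +0.3846  +0.3077  -0.0769  +0.0000  -0.3846]
  T[5,:] = [-0.2353  +0.3529  -0.3529  -0.3529  -0.2941  +0.0000]
eigenvalue magnitudes: 1.1788, 0.8512, 0.5295, 0.3594, 0.3594, 0.3008.
spectral radius ρ = 1.1788; 1.1788 > 1: divergent.

no, ρ = 1.1788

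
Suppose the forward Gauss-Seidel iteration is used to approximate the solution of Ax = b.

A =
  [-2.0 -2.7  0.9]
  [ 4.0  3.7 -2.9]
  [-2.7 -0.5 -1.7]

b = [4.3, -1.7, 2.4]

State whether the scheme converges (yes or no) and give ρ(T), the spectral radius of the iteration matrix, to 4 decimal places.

A = D + L + U where D = diag(-2, 3.7, -1.7).
T_GS = -(D+L)⁻¹U: row 0 first, T[0,1] = -(-2.7)/(-2) = -1.3500; later rows by forward substitution.
  T[0,:] = [+0.0000  -1.3500  +0.4500]
  T[1,:] = [+0.0000  +1.4595  +0.2973]
  T[2,:] = [+0.0000  +1.7149  -0.8021]
|roots of det(T-λI)|: 1.6660, 1.0087, 0.0000.
ρ = 1.6660; 1.6660 > 1, so it fails to converge.

no, ρ = 1.6660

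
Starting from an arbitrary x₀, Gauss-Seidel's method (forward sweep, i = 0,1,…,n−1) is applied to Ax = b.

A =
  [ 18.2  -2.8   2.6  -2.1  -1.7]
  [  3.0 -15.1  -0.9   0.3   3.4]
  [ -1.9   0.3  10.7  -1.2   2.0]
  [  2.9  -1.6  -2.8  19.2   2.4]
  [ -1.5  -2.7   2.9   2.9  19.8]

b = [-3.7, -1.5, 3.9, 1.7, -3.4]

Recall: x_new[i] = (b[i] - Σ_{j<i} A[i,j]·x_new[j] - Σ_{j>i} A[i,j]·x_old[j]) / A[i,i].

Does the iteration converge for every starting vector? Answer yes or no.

yes

Split A = D + L + U, D = diag(18.2, -15.1, 10.7, 19.2, 19.8).
T_GS = -(D+L)⁻¹U: row 0 first, T[0,3] = -(-2.1)/(18.2) = +0.1154; later rows by forward substitution.
  T[0,:] = [+0.0000, +0.1538, -0.1429, +0.1154, +0.0934]
  T[1,:] = [+0.0000, +0.0306, -0.0880, +0.0428, +0.2437]
  T[2,:] = [+0.0000, +0.0265, -0.0229, +0.1314, -0.1772]
  T[3,:] = [+0.0000, -0.0168, +0.0109, +0.0053, -0.1446]
  T[4,:] = [+0.0000, +0.0144, -0.0211, -0.0055, +0.0874]
moduli |λ_i(T)| = 0.1620, 0.0569, 0.0569, 0.0186, 0.0000.
spectral radius ρ = 0.1620; 0.1620 < 1: convergent.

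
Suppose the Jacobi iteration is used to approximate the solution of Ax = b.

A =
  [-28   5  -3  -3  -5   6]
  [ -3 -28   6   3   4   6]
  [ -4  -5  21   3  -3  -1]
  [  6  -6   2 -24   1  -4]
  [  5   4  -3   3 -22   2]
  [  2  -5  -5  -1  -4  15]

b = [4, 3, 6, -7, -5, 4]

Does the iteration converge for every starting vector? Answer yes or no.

Write A = D+L+U with D = diag(-28, -28, 21, -24, -22, 15).
Jacobi: T = -D⁻¹(L+U), T[5,3] = -(-1)/(15) = +0.0667; T[5,5] = 0.
  T[0,:] = [+0.0000 +0.1786 -0.1071 -0.1071 -0.1786 +0.2143]
  T[1,:] = [-0.1071 +0.0000 +0.2143 +0.1071 +0.1429 +0.2143]
  T[2,:] = [+0.1905 +0.2381 +0.0000 -0.1429 +0.1429 +0.0476]
  T[3,:] = [+0.2500 -0.2500 +0.0833 +0.0000 +0.0417 -0.1667]
  T[4,:] = [+0.2273 +0.1818 -0.1364 +0.1364 +0.0000 +0.0909]
  T[5,:] = [-0.1333 +0.3333 +0.3333 +0.0667 +0.2667 +0.0000]
|λ(T)| sorted: 0.5029, 0.3945, 0.3945, 0.2235, 0.2147, 0.2147.
spectral radius ρ = 0.5029; 0.5029 < 1: convergent.

yes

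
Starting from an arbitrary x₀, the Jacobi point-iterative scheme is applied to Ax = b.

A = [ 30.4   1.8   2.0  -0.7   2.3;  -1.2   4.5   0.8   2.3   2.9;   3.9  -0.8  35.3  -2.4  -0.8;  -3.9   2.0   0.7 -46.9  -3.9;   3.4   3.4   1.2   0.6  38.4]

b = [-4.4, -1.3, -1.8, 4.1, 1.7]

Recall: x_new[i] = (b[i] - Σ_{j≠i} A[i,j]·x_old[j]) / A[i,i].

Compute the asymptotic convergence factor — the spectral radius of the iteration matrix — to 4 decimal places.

0.2588

Let D = diag(30.4, 4.5, 35.3, -46.9, 38.4); L, U the strict triangles.
T_J = -D⁻¹(L+U): T[1,4] = -(2.9)/(4.5) = -0.6444; T[1,1] = 0.
  T[0,:] = [+0.0000 -0.0592 -0.0658 +0.0230 -0.0757]
  T[1,:] = [+0.2667 +0.0000 -0.1778 -0.5111 -0.6444]
  T[2,:] = [-0.1105 +0.0227 +0.0000 +0.0680 +0.0227]
  T[3,:] = [-0.0832 +0.0426 +0.0149 +0.0000 -0.0832]
  T[4,:] = [-0.0885 -0.0885 -0.0312 -0.0156 +0.0000]
moduli |λ_i(T)| = 0.2588, 0.1649, 0.1649, 0.1219, 0.0350.
ρ(T) = max|λ| = 0.2588; 0.2588 < 1 ⇒ converges.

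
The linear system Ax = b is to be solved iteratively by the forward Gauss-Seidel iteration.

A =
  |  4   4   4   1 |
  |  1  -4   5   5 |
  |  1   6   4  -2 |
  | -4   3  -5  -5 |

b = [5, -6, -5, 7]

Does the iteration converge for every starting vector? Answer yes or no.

no

Let D = diag(4, -4, 4, -5); L, U the strict triangles.
GS T = -(D+L)⁻¹U: row 0 first, T[0,2] = -(4)/(4) = -1.0000; later rows by forward substitution.
  T[0,:] = [+0.0000  -1.0000  -1.0000  -0.2500]
  T[1,:] = [+0.0000  -0.2500  +1.0000  +1.1875]
  T[2,:] = [+0.0000  +0.6250  -1.2500  -1.2188]
  T[3,:] = [+0.0000  +0.0250  +2.6500  +2.1313]
moduli |λ_i(T)| = 1.2204, 0.6401, 0.6401, 0.0000.
ρ(T) = max|λ| = 1.2204; 1.2204 > 1: divergent.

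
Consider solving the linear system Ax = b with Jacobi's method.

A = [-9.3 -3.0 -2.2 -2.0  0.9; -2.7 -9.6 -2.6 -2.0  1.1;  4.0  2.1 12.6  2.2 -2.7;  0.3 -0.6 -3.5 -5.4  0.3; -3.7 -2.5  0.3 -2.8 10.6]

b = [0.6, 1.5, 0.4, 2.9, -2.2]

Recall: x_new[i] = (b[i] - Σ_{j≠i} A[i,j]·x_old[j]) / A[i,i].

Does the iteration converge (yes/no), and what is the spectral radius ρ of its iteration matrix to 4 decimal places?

Let D = diag(-9.3, -9.6, 12.6, -5.4, 10.6); L, U the strict triangles.
Jacobi T = -D⁻¹(L+U): T[1,0] = -(-2.7)/(-9.6) = -0.2813; T[1,1] = 0.
  T[0,:] = [+0.0000, -0.3226, -0.2366, -0.2151, +0.0968]
  T[1,:] = [-0.2813, +0.0000, -0.2708, -0.2083, +0.1146]
  T[2,:] = [-0.3175, -0.1667, +0.0000, -0.1746, +0.2143]
  T[3,:] = [+0.0556, -0.1111, -0.6481, +0.0000, +0.0556]
  T[4,:] = [+0.3491, +0.2358, -0.0283, +0.2642, +0.0000]
eigenvalue magnitudes: 0.8436, 0.3146, 0.3146, 0.2868, 0.1074.
ρ(T) = max|λ| = 0.8436; 0.8436 < 1: convergent.

yes, ρ = 0.8436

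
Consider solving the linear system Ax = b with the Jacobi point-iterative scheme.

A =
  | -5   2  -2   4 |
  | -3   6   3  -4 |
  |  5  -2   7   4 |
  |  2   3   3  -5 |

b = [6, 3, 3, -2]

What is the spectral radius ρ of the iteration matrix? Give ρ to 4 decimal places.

1.1369

Diagonal D = diag(-5, 6, 7, -5); L, U strict lower/upper.
Jacobi: T = -D⁻¹(L+U), T[1,2] = -(3)/(6) = -0.5000; T[1,1] = 0.
  T[0,:] = [+0.0000 +0.4000 -0.4000 +0.8000]
  T[1,:] = [+0.5000 +0.0000 -0.5000 +0.6667]
  T[2,:] = [-0.7143 +0.2857 +0.0000 -0.5714]
  T[3,:] = [+0.4000 +0.6000 +0.6000 +0.0000]
|eigenvalues of T|: 1.1369, 0.6946, 0.5151, 0.5151.
spectral radius ρ = 1.1369; 1.1369 > 1: divergent.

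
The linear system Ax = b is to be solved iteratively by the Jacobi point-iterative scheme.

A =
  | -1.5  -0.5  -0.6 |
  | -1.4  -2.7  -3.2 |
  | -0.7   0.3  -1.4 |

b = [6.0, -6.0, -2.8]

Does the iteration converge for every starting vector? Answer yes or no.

yes

Diagonal D = diag(-1.5, -2.7, -1.4); L, U strict lower/upper.
Jacobi: T = -D⁻¹(L+U), T[0,2] = -(-0.6)/(-1.5) = -0.4000; T[0,0] = 0.
  T[0,:] = [+0.0000 -0.3333 -0.4000]
  T[1,:] = [-0.5185 +0.0000 -1.1852]
  T[2,:] = [-0.5000 +0.2143 +0.0000]
|λ(T)| sorted: 0.6086, 0.5015, 0.5015.
ρ = 0.6086; 0.6086 < 1 ⇒ converges.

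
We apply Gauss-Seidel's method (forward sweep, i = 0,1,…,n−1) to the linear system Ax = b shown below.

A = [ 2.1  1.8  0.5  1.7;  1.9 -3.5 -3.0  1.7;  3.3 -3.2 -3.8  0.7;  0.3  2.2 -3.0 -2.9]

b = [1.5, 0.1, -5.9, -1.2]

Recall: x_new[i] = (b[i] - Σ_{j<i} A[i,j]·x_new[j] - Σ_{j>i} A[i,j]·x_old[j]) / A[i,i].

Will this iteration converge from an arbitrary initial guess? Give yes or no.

A = D + L + U where D = diag(2.1, -3.5, -3.8, -2.9).
Gauss-Seidel: T = -(D+L)⁻¹U, row 0 first, T[0,3] = -(1.7)/(2.1) = -0.8095; later rows by forward substitution.
  T[0,:] = [+0.0000 -0.8571 -0.2381 -0.8095]
  T[1,:] = [+0.0000 -0.4653 -0.9864 +0.0463]
  T[2,:] = [+0.0000 -0.3525 +0.6239 -0.5578]
  T[3,:] = [+0.0000 -0.0770 -1.4183 +0.5283]
|λ(T)| sorted: 1.5554, 0.8580, 0.0105, 0.0000.
ρ(T) = max|λ| = 1.5554; 1.5554 > 1 ⇒ diverges.

no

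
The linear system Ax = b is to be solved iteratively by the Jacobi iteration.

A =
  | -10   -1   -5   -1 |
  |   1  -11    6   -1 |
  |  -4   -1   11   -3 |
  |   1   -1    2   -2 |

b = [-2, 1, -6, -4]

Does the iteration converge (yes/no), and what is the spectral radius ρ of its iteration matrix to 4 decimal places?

Let D = diag(-10, -11, 11, -2); L, U the strict triangles.
Jacobi: T = -D⁻¹(L+U), T[2,1] = -(-1)/(11) = +0.0909; T[2,2] = 0.
  T[0,:] = [+0.0000  -0.1000  -0.5000  -0.1000]
  T[1,:] = [+0.0909  +0.0000  +0.5455  -0.0909]
  T[2,:] = [+0.3636  +0.0909  +0.0000  +0.2727]
  T[3,:] = [+0.5000  -0.5000  +1.0000  +0.0000]
eigenvalue magnitudes: 0.6896, 0.5207, 0.5207, 0.1415.
ρ = 0.6896; 0.6896 < 1 ⇒ converges.

yes, ρ = 0.6896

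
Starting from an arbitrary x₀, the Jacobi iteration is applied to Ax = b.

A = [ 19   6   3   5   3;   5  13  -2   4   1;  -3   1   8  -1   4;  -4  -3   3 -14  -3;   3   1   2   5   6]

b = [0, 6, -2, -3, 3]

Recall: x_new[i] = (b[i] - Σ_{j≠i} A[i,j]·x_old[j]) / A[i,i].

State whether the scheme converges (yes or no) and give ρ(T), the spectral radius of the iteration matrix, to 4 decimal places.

yes, ρ = 0.8533

Let D = diag(19, 13, 8, -14, 6); L, U the strict triangles.
Jacobi: T = -D⁻¹(L+U), T[1,4] = -(1)/(13) = -0.0769; T[1,1] = 0.
  T[0,:] = [+0.0000  -0.3158  -0.1579  -0.2632  -0.1579]
  T[1,:] = [-0.3846  +0.0000  +0.1538  -0.3077  -0.0769]
  T[2,:] = [+0.3750  -0.1250  +0.0000  +0.1250  -0.5000]
  T[3,:] = [-0.2857  -0.2143  +0.2143  +0.0000  -0.2143]
  T[4,:] = [-0.5000  -0.1667  -0.3333  -0.8333  +0.0000]
|roots of det(T-λI)|: 0.8533, 0.6560, 0.2265, 0.2162, 0.2162.
spectral radius ρ = 0.8533; 0.8533 < 1 ⇒ converges.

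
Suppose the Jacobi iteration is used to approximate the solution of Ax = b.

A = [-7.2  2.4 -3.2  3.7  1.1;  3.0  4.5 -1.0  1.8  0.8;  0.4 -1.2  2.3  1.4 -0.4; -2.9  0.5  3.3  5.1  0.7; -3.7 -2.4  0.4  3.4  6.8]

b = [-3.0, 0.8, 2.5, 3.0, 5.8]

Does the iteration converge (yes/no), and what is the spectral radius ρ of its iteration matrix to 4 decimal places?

Let D = diag(-7.2, 4.5, 2.3, 5.1, 6.8); L, U the strict triangles.
Jacobi: T = -D⁻¹(L+U), T[3,2] = -(3.3)/(5.1) = -0.6471; T[3,3] = 0.
  T[0,:] = [+0.0000  +0.3333  -0.4444  +0.5139  +0.1528]
  T[1,:] = [-0.6667  +0.0000  +0.2222  -0.4000  -0.1778]
  T[2,:] = [-0.1739  +0.5217  +0.0000  -0.6087  +0.1739]
  T[3,:] = [+0.5686  -0.0980  -0.6471  +0.0000  -0.1373]
  T[4,:] = [+0.5441  +0.3529  -0.0588  -0.5000  +0.0000]
|roots of det(T-λI)|: 1.1406, 0.7821, 0.4694, 0.4694, 0.2625.
ρ(T) = max|λ| = 1.1406; 1.1406 > 1, so it fails to converge.

no, ρ = 1.1406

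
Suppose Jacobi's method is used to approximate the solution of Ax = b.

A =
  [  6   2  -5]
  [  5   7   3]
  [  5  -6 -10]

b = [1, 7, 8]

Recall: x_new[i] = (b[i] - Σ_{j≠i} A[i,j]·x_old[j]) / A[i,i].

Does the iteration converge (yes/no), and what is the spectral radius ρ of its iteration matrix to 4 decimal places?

no, ρ = 1.1355

A = D + L + U where D = diag(6, 7, -10).
Jacobi T = -D⁻¹(L+U): T[0,2] = -(-5)/(6) = +0.8333; T[0,0] = 0.
  T[0,:] = [+0.0000, -0.3333, +0.8333]
  T[1,:] = [-0.7143, +0.0000, -0.4286]
  T[2,:] = [+0.5000, -0.6000, +0.0000]
|roots of det(T-λI)|: 1.1355, 0.6144, 0.6144.
ρ(T) = max|λ| = 1.1355; 1.1355 > 1: divergent.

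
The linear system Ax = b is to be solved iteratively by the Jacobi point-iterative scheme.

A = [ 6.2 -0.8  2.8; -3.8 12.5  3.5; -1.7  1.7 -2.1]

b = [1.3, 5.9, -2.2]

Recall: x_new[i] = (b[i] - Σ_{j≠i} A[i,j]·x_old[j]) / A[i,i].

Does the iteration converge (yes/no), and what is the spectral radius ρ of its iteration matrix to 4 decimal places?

A = D + L + U where D = diag(6.2, 12.5, -2.1).
Jacobi: T = -D⁻¹(L+U), T[0,2] = -(2.8)/(6.2) = -0.4516; T[0,0] = 0.
  T[0,:] = [+0.0000, +0.1290, -0.4516]
  T[1,:] = [+0.3040, +0.0000, -0.2800]
  T[2,:] = [-0.8095, +0.8095, +0.0000]
|eigenvalues of T|: 0.5678, 0.3798, 0.3798.
ρ(T) = max|λ| = 0.5678; 0.5678 < 1 ⇒ converges.

yes, ρ = 0.5678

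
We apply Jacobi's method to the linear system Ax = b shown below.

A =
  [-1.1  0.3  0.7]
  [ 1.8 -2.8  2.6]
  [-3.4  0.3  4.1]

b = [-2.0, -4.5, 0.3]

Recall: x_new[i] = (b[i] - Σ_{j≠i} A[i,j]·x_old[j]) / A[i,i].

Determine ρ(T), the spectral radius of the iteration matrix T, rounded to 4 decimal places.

A = D + L + U where D = diag(-1.1, -2.8, 4.1).
Jacobi T = -D⁻¹(L+U): T[0,2] = -(0.7)/(-1.1) = +0.6364; T[0,0] = 0.
  T[0,:] = [+0.0000, +0.2727, +0.6364]
  T[1,:] = [+0.6429, +0.0000, +0.9286]
  T[2,:] = [+0.8293, -0.0732, +0.0000]
moduli |λ_i(T)| = 0.9124, 0.5599, 0.3525.
spectral radius ρ = 0.9124; 0.9124 < 1, so it converges for any x₀.

0.9124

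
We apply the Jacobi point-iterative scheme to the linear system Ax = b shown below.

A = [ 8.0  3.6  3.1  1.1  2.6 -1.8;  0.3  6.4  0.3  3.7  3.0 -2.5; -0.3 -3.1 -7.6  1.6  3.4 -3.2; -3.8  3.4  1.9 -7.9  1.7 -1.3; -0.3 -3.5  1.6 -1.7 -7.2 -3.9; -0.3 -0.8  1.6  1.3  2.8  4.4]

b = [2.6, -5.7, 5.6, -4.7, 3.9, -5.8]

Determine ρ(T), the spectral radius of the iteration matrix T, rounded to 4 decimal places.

Split A = D + L + U, D = diag(8, 6.4, -7.6, -7.9, -7.2, 4.4).
T_J = -D⁻¹(L+U): T[1,4] = -(3)/(6.4) = -0.4688; T[1,1] = 0.
  T[0,:] = [+0.0000  -0.4500  -0.3875  -0.1375  -0.3250  +0.2250]
  T[1,:] = [-0.0469  +0.0000  -0.0469  -0.5781  -0.4688  +0.3906]
  T[2,:] = [-0.0395  -0.4079  +0.0000  +0.2105  +0.4474  -0.4211]
  T[3,:] = [-0.4810  +0.4304  +0.2405  +0.0000  +0.2152  -0.1646]
  T[4,:] = [-0.0417  -0.4861  +0.2222  -0.2361  +0.0000  -0.5417]
  T[5,:] = [+0.0682  +0.1818  -0.3636  -0.2955  -0.6364  +0.0000]
|eigenvalues of T|: 1.2397, 0.6281, 0.4880, 0.4880, 0.4473, 0.1911.
ρ(T) = max|λ| = 1.2397; 1.2397 > 1: divergent.

1.2397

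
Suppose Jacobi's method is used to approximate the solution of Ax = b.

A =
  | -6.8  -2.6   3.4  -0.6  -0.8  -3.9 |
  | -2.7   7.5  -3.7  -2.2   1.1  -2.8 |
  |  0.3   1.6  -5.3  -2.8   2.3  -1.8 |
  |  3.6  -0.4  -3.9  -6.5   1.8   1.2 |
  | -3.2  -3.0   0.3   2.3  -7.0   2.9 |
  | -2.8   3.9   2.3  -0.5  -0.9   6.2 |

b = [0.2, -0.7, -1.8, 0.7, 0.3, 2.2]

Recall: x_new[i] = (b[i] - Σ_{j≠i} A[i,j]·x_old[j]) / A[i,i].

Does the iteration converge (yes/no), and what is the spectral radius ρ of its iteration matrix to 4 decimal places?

Let D = diag(-6.8, 7.5, -5.3, -6.5, -7, 6.2); L, U the strict triangles.
Jacobi T = -D⁻¹(L+U): T[4,1] = -(-3)/(-7) = -0.4286; T[4,4] = 0.
  T[0,:] = [+0.0000, -0.3824, +0.5000, -0.0882, -0.1176, -0.5735]
  T[1,:] = [+0.3600, +0.0000, +0.4933, +0.2933, -0.1467, +0.3733]
  T[2,:] = [+0.0566, +0.3019, +0.0000, -0.5283, +0.4340, -0.3396]
  T[3,:] = [+0.5538, -0.0615, -0.6000, +0.0000, +0.2769, +0.1846]
  T[4,:] = [-0.4571, -0.4286, +0.0429, +0.3286, +0.0000, +0.4143]
  T[5,:] = [+0.4516, -0.6290, -0.3710, +0.0806, +0.1452, +0.0000]
|roots of det(T-λI)|: 1.1567, 0.8212, 0.8212, 0.5851, 0.5851, 0.0510.
ρ = 1.1567; 1.1567 > 1 ⇒ diverges.

no, ρ = 1.1567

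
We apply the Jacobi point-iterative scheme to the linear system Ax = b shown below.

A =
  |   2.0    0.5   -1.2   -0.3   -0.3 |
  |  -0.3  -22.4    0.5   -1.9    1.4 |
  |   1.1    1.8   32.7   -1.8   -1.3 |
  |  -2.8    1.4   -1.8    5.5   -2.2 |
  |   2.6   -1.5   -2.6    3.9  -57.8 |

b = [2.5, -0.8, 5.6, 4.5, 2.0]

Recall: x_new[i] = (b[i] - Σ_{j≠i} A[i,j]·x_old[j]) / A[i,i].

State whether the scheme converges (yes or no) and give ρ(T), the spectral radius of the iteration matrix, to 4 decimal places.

yes, ρ = 0.4699

Write A = D+L+U with D = diag(2, -22.4, 32.7, 5.5, -57.8).
T_J = -D⁻¹(L+U): T[3,4] = -(-2.2)/(5.5) = +0.4000; T[3,3] = 0.
  T[0,:] = [+0.0000, -0.2500, +0.6000, +0.1500, +0.1500]
  T[1,:] = [-0.0134, +0.0000, +0.0223, -0.0848, +0.0625]
  T[2,:] = [-0.0336, -0.0550, +0.0000, +0.0550, +0.0398]
  T[3,:] = [+0.5091, -0.2545, +0.3273, +0.0000, +0.4000]
  T[4,:] = [+0.0450, -0.0260, -0.0450, +0.0675, +0.0000]
|λ(T)| sorted: 0.4699, 0.2076, 0.2076, 0.1573, 0.0011.
ρ = 0.4699; 0.4699 < 1, so it converges for any x₀.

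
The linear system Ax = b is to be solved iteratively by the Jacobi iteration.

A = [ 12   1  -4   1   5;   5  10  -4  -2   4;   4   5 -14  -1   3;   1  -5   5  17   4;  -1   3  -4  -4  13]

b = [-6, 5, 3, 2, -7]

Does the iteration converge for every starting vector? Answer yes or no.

yes

Diagonal D = diag(12, 10, -14, 17, 13); L, U strict lower/upper.
T_J = -D⁻¹(L+U): T[1,3] = -(-2)/(10) = +0.2000; T[1,1] = 0.
  T[0,:] = [+0.0000, -0.0833, +0.3333, -0.0833, -0.4167]
  T[1,:] = [-0.5000, +0.0000, +0.4000, +0.2000, -0.4000]
  T[2,:] = [+0.2857, +0.3571, +0.0000, -0.0714, +0.2143]
  T[3,:] = [-0.0588, +0.2941, -0.2941, +0.0000, -0.2353]
  T[4,:] = [+0.0769, -0.2308, +0.3077, +0.3077, +0.0000]
|eigenvalues of T|: 0.9086, 0.3987, 0.3987, 0.3597, 0.3597.
ρ = 0.9086; 0.9086 < 1: convergent.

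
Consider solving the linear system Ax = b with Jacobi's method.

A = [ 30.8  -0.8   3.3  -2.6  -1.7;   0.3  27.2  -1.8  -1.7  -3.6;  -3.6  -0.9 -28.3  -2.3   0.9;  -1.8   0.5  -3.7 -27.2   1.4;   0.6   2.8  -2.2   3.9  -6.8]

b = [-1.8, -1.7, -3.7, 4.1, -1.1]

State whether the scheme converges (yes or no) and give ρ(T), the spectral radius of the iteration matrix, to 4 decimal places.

yes, ρ = 0.3216

Let D = diag(30.8, 27.2, -28.3, -27.2, -6.8); L, U the strict triangles.
T_J = -D⁻¹(L+U): T[1,4] = -(-3.6)/(27.2) = +0.1324; T[1,1] = 0.
  T[0,:] = [+0.0000  +0.0260  -0.1071  +0.0844  +0.0552]
  T[1,:] = [-0.0110  +0.0000  +0.0662  +0.0625  +0.1324]
  T[2,:] = [-0.1272  -0.0318  +0.0000  -0.0813  +0.0318]
  T[3,:] = [-0.0662  +0.0184  -0.1360  +0.0000  +0.0515]
  T[4,:] = [+0.0882  +0.4118  -0.3235  +0.5735  +0.0000]
eigenvalue magnitudes: 0.3216, 0.2640, 0.1007, 0.0876, 0.0445.
ρ = 0.3216; 0.3216 < 1 ⇒ converges.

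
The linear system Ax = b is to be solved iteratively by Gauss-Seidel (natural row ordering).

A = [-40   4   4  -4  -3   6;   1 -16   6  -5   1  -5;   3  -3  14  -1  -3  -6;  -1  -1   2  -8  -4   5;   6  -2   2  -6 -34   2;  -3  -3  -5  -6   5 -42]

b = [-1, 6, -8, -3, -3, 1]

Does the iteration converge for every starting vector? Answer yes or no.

Diagonal D = diag(-40, -16, 14, -8, -34, -42); L, U strict lower/upper.
GS T = -(D+L)⁻¹U: row 0 first, T[0,1] = -(4)/(-40) = +0.1000; later rows by forward substitution.
  T[0,:] = [+0.0000, +0.1000, +0.1000, -0.1000, -0.0750, +0.1500]
  T[1,:] = [+0.0000, +0.0063, +0.3812, -0.3187, +0.0578, -0.3031]
  T[2,:] = [+0.0000, -0.0201, +0.0603, +0.0246, +0.2427, +0.3315]
  T[3,:] = [+0.0000, -0.0183, -0.0451, +0.0585, -0.4372, +0.7270]
  T[4,:] = [+0.0000, +0.0193, +0.0067, -0.0078, +0.0748, -0.0057]
  T[5,:] = [+0.0000, -0.0003, -0.0343, +0.0177, +0.0437, -0.1331]
|eigenvalues of T|: 0.2202, 0.1408, 0.1204, 0.1204, 0.0125, 0.0000.
spectral radius ρ = 0.2202; 0.2202 < 1, so it converges for any x₀.

yes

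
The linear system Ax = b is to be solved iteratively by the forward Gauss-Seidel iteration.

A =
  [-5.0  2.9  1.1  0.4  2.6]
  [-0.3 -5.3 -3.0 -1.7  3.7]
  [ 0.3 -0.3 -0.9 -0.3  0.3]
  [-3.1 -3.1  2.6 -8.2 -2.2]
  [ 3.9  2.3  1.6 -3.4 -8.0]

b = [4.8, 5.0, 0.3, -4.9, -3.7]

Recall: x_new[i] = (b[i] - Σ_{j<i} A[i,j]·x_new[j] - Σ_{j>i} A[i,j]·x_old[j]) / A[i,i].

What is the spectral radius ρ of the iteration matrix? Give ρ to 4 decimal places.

0.9256

A = D + L + U where D = diag(-5, -5.3, -0.9, -8.2, -8).
T_GS = -(D+L)⁻¹U: row 0 first, T[0,4] = -(2.6)/(-5) = +0.5200; later rows by forward substitution.
  T[0,:] = [+0.0000 +0.5800 +0.2200 +0.0800 +0.5200]
  T[1,:] = [+0.0000 -0.0328 -0.5785 -0.3253 +0.6687]
  T[2,:] = [+0.0000 +0.2043 +0.2662 -0.1982 +0.2838]
  T[3,:] = [+0.0000 -0.1421 +0.2199 +0.0299 -0.6277]
  T[4,:] = [+0.0000 +0.3746 -0.0993 -0.1069 +0.7693]
|eigenvalues of T|: 0.9256, 0.3915, 0.1987, 0.1987, 0.0000.
spectral radius ρ = 0.9256; 0.9256 < 1, so it converges for any x₀.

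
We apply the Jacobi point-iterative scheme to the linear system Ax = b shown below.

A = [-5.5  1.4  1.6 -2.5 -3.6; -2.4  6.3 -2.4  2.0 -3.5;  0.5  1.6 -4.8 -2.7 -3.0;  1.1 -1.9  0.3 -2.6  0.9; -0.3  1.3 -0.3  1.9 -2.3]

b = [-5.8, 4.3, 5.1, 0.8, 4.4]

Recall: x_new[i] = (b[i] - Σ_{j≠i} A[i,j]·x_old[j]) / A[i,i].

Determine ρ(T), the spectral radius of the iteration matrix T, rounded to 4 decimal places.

Diagonal D = diag(-5.5, 6.3, -4.8, -2.6, -2.3); L, U strict lower/upper.
T_J = -D⁻¹(L+U): T[0,4] = -(-3.6)/(-5.5) = -0.6545; T[0,0] = 0.
  T[0,:] = [+0.0000, +0.2545, +0.2909, -0.4545, -0.6545]
  T[1,:] = [+0.3810, +0.0000, +0.3810, -0.3175, +0.5556]
  T[2,:] = [+0.1042, +0.3333, +0.0000, -0.5625, -0.6250]
  T[3,:] = [+0.4231, -0.7308, +0.1154, +0.0000, +0.3462]
  T[4,:] = [-0.1304, +0.5652, -0.1304, +0.8261, +0.0000]
moduli |λ_i(T)| = 1.2733, 0.7543, 0.6410, 0.6410, 0.2348.
spectral radius ρ = 1.2733; 1.2733 > 1: divergent.

1.2733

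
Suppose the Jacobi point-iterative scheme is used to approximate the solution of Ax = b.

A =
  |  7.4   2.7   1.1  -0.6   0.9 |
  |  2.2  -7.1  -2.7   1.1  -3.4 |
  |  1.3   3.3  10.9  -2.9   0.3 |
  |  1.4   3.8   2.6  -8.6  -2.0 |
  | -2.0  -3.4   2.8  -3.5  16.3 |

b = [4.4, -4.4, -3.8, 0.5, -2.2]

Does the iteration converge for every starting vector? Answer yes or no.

Split A = D + L + U, D = diag(7.4, -7.1, 10.9, -8.6, 16.3).
Jacobi: T = -D⁻¹(L+U), T[3,4] = -(-2)/(-8.6) = -0.2326; T[3,3] = 0.
  T[0,:] = [+0.0000  -0.3649  -0.1486  +0.0811  -0.1216]
  T[1,:] = [+0.3099  +0.0000  -0.3803  +0.1549  -0.4789]
  T[2,:] = [-0.1193  -0.3028  +0.0000  +0.2661  -0.0275]
  T[3,:] = [+0.1628  +0.4419  +0.3023  +0.0000  -0.2326]
  T[4,:] = [+0.1227  +0.2086  -0.1718  +0.2147  +0.0000]
|λ(T)| sorted: 0.6114, 0.4982, 0.4982, 0.2908, 0.0370.
spectral radius ρ = 0.6114; 0.6114 < 1, so it converges for any x₀.

yes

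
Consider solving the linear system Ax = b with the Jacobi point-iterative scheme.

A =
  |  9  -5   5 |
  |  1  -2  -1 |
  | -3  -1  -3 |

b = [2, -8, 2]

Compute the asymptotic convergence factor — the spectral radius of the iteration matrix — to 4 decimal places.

1.1498

A = D + L + U where D = diag(9, -2, -3).
Jacobi T = -D⁻¹(L+U): T[2,0] = -(-3)/(-3) = -1.0000; T[2,2] = 0.
  T[0,:] = [+0.0000 +0.5556 -0.5556]
  T[1,:] = [+0.5000 +0.0000 -0.5000]
  T[2,:] = [-1.0000 -0.3333 +0.0000]
|eigenvalues of T|: 1.1498, 0.6667, 0.4832.
ρ(T) = max|λ| = 1.1498; 1.1498 > 1: divergent.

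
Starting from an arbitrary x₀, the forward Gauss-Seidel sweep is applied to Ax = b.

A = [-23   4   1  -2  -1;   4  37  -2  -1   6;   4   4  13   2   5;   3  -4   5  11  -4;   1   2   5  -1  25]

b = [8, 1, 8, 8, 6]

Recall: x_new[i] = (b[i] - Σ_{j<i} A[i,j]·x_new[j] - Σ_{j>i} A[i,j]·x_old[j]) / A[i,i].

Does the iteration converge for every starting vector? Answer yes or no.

yes

Write A = D+L+U with D = diag(-23, 37, 13, 11, 25).
Gauss-Seidel: T = -(D+L)⁻¹U, row 0 first, T[0,2] = -(1)/(-23) = +0.0435; later rows by forward substitution.
  T[0,:] = [+0.0000  +0.1739  +0.0435  -0.0870  -0.0435]
  T[1,:] = [+0.0000  -0.0188  +0.0494  +0.0364  -0.1575]
  T[2,:] = [+0.0000  -0.0477  -0.0286  -0.1383  -0.3228]
  T[3,:] = [+0.0000  -0.0326  +0.0191  +0.0998  +0.4650]
  T[4,:] = [+0.0000  +0.0028  +0.0008  +0.0322  +0.0975]
|roots of det(T-λI)|: 0.2137, 0.0750, 0.0750, 0.0175, 0.0000.
spectral radius ρ = 0.2137; 0.2137 < 1 ⇒ converges.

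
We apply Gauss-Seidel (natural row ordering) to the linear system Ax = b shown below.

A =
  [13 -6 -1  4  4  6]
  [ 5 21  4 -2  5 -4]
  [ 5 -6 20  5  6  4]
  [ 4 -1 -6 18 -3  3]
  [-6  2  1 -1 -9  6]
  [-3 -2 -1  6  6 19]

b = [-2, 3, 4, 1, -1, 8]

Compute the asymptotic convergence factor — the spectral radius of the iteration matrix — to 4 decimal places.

Diagonal D = diag(13, 21, 20, 18, -9, 19); L, U strict lower/upper.
Gauss-Seidel: T = -(D+L)⁻¹U, row 0 first, T[0,2] = -(-1)/(13) = +0.0769; later rows by forward substitution.
  T[0,:] = [+0.0000 +0.4615 +0.0769 -0.3077 -0.3077 -0.4615]
  T[1,:] = [+0.0000 -0.1099 -0.2088 +0.1685 -0.1648 +0.3004]
  T[2,:] = [+0.0000 -0.1484 -0.0819 -0.1225 -0.2725 +0.0055]
  T[3,:] = [+0.0000 -0.1581 -0.0560 +0.0369 +0.1350 -0.0456]
  T[4,:] = [+0.0000 -0.3310 -0.1006 +0.2249 +0.1232 +1.0468]
  T[5,:] = [+0.0000 +0.2080 +0.0353 -0.1200 -0.1618 -0.3571]
|eigenvalues of T|: 0.5560, 0.2694, 0.2694, 0.1038, 0.0921, 0.0000.
ρ(T) = max|λ| = 0.5560; 0.5560 < 1, so it converges for any x₀.

0.5560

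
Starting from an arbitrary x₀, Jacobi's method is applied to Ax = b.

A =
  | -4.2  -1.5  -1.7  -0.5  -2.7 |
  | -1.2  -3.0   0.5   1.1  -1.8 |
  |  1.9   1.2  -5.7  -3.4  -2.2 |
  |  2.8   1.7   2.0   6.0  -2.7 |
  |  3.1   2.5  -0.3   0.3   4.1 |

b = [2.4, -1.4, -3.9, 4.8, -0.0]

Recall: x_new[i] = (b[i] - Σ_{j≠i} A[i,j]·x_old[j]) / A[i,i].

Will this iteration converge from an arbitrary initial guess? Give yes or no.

no

A = D + L + U where D = diag(-4.2, -3, -5.7, 6, 4.1).
Jacobi: T = -D⁻¹(L+U), T[2,4] = -(-2.2)/(-5.7) = -0.3860; T[2,2] = 0.
  T[0,:] = [+0.0000  -0.3571  -0.4048  -0.1190  -0.6429]
  T[1,:] = [-0.4000  +0.0000  +0.1667  +0.3667  -0.6000]
  T[2,:] = [+0.3333  +0.2105  +0.0000  -0.5965  -0.3860]
  T[3,:] = [-0.4667  -0.2833  -0.3333  +0.0000  +0.4500]
  T[4,:] = [-0.7561  -0.6098  +0.0732  -0.0732  +0.0000]
|roots of det(T-λI)|: 1.1244, 0.7527, 0.7527, 0.4685, 0.3787.
spectral radius ρ = 1.1244; 1.1244 > 1 ⇒ diverges.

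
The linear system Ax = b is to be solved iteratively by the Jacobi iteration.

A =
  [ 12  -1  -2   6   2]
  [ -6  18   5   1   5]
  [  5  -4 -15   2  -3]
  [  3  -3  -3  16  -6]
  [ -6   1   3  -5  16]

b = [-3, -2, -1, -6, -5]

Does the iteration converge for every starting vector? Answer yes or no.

yes

Let D = diag(12, 18, -15, 16, 16); L, U the strict triangles.
T_J = -D⁻¹(L+U): T[2,0] = -(5)/(-15) = +0.3333; T[2,2] = 0.
  T[0,:] = [+0.0000, +0.0833, +0.1667, -0.5000, -0.1667]
  T[1,:] = [+0.3333, +0.0000, -0.2778, -0.0556, -0.2778]
  T[2,:] = [+0.3333, -0.2667, +0.0000, +0.1333, -0.2000]
  T[3,:] = [-0.1875, +0.1875, +0.1875, +0.0000, +0.3750]
  T[4,:] = [+0.3750, -0.0625, -0.1875, +0.3125, +0.0000]
|eigenvalues of T|: 0.8276, 0.4010, 0.4010, 0.2781, 0.0071.
spectral radius ρ = 0.8276; 0.8276 < 1 ⇒ converges.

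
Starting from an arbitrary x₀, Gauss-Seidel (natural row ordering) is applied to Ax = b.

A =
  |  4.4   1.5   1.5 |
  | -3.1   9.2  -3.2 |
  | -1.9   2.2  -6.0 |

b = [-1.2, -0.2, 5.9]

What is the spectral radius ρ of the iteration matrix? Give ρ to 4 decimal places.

0.2370

Let D = diag(4.4, 9.2, -6); L, U the strict triangles.
T_GS = -(D+L)⁻¹U: row 0 first, T[0,2] = -(1.5)/(4.4) = -0.3409; later rows by forward substitution.
  T[0,:] = [+0.0000, -0.3409, -0.3409]
  T[1,:] = [+0.0000, -0.1149, +0.2330]
  T[2,:] = [+0.0000, +0.0658, +0.1934]
eigenvalue magnitudes: 0.2370, 0.1585, 0.0000.
ρ(T) = max|λ| = 0.2370; 0.2370 < 1, so it converges for any x₀.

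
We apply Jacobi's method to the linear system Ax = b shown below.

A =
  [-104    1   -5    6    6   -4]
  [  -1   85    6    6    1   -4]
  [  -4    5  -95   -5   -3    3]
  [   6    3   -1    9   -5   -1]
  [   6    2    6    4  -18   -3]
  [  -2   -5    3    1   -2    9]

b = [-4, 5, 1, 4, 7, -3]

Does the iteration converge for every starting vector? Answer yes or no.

yes

Split A = D + L + U, D = diag(-104, 85, -95, 9, -18, 9).
Jacobi: T = -D⁻¹(L+U), T[1,4] = -(1)/(85) = -0.0118; T[1,1] = 0.
  T[0,:] = [+0.0000, +0.0096, -0.0481, +0.0577, +0.0577, -0.0385]
  T[1,:] = [+0.0118, +0.0000, -0.0706, -0.0706, -0.0118, +0.0471]
  T[2,:] = [-0.0421, +0.0526, +0.0000, -0.0526, -0.0316, +0.0316]
  T[3,:] = [-0.6667, -0.3333, +0.1111, +0.0000, +0.5556, +0.1111]
  T[4,:] = [+0.3333, +0.1111, +0.3333, +0.2222, +0.0000, -0.1667]
  T[5,:] = [+0.2222, +0.5556, -0.3333, -0.1111, +0.2222, +0.0000]
|λ(T)| sorted: 0.2645, 0.2197, 0.2197, 0.1153, 0.0632, 0.0556.
spectral radius ρ = 0.2645; 0.2645 < 1 ⇒ converges.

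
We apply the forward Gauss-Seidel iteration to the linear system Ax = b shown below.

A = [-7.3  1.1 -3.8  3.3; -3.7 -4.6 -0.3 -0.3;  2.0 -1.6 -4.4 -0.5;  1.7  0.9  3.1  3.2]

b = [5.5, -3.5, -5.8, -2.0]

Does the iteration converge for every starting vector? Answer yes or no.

Let D = diag(-7.3, -4.6, -4.4, 3.2); L, U the strict triangles.
GS T = -(D+L)⁻¹U: row 0 first, T[0,2] = -(-3.8)/(-7.3) = -0.5205; later rows by forward substitution.
  T[0,:] = [+0.0000 +0.1507 -0.5205 +0.4521]
  T[1,:] = [+0.0000 -0.1212 +0.3535 -0.4288]
  T[2,:] = [+0.0000 +0.1126 -0.3652 +0.2478]
  T[3,:] = [+0.0000 -0.1550 +0.5309 -0.3596]
|λ(T)| sorted: 0.8682, 0.0261, 0.0261, 0.0000.
spectral radius ρ = 0.8682; 0.8682 < 1, so it converges for any x₀.

yes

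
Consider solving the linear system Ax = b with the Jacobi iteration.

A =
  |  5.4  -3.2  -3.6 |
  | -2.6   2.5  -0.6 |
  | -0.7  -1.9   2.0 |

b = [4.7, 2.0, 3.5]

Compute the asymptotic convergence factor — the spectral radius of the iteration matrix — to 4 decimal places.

1.2776

Write A = D+L+U with D = diag(5.4, 2.5, 2).
Jacobi T = -D⁻¹(L+U): T[0,1] = -(-3.2)/(5.4) = +0.5926; T[0,0] = 0.
  T[0,:] = [+0.0000 +0.5926 +0.6667]
  T[1,:] = [+1.0400 +0.0000 +0.2400]
  T[2,:] = [+0.3500 +0.9500 +0.0000]
|λ(T)| sorted: 1.2776, 0.7447, 0.7447.
spectral radius ρ = 1.2776; 1.2776 > 1 ⇒ diverges.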